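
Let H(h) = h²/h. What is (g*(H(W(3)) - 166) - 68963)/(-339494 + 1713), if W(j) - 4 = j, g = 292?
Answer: 115391/337781 ≈ 0.34161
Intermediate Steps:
W(j) = 4 + j
H(h) = h
(g*(H(W(3)) - 166) - 68963)/(-339494 + 1713) = (292*((4 + 3) - 166) - 68963)/(-339494 + 1713) = (292*(7 - 166) - 68963)/(-337781) = (292*(-159) - 68963)*(-1/337781) = (-46428 - 68963)*(-1/337781) = -115391*(-1/337781) = 115391/337781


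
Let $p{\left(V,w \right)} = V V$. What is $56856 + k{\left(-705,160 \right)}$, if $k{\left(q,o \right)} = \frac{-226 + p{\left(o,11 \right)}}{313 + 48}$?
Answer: $\frac{20550390}{361} \approx 56926.0$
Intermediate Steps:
$p{\left(V,w \right)} = V^{2}$
$k{\left(q,o \right)} = - \frac{226}{361} + \frac{o^{2}}{361}$ ($k{\left(q,o \right)} = \frac{-226 + o^{2}}{313 + 48} = \frac{-226 + o^{2}}{361} = \left(-226 + o^{2}\right) \frac{1}{361} = - \frac{226}{361} + \frac{o^{2}}{361}$)
$56856 + k{\left(-705,160 \right)} = 56856 - \left(\frac{226}{361} - \frac{160^{2}}{361}\right) = 56856 + \left(- \frac{226}{361} + \frac{1}{361} \cdot 25600\right) = 56856 + \left(- \frac{226}{361} + \frac{25600}{361}\right) = 56856 + \frac{25374}{361} = \frac{20550390}{361}$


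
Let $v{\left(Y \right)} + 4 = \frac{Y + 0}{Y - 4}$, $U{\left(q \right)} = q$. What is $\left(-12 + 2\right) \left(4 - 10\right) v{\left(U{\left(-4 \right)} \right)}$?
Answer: $-210$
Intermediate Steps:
$v{\left(Y \right)} = -4 + \frac{Y}{-4 + Y}$ ($v{\left(Y \right)} = -4 + \frac{Y + 0}{Y - 4} = -4 + \frac{Y}{-4 + Y}$)
$\left(-12 + 2\right) \left(4 - 10\right) v{\left(U{\left(-4 \right)} \right)} = \left(-12 + 2\right) \left(4 - 10\right) \frac{16 - -12}{-4 - 4} = \left(-10\right) \left(-6\right) \frac{16 + 12}{-8} = 60 \left(\left(- \frac{1}{8}\right) 28\right) = 60 \left(- \frac{7}{2}\right) = -210$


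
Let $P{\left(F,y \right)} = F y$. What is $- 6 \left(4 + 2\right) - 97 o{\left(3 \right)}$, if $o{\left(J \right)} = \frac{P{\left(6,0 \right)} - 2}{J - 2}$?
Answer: $158$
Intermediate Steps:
$o{\left(J \right)} = - \frac{2}{-2 + J}$ ($o{\left(J \right)} = \frac{6 \cdot 0 - 2}{J - 2} = \frac{0 - 2}{-2 + J} = - \frac{2}{-2 + J}$)
$- 6 \left(4 + 2\right) - 97 o{\left(3 \right)} = - 6 \left(4 + 2\right) - 97 \left(- \frac{2}{-2 + 3}\right) = \left(-6\right) 6 - 97 \left(- \frac{2}{1}\right) = -36 - 97 \left(\left(-2\right) 1\right) = -36 - -194 = -36 + 194 = 158$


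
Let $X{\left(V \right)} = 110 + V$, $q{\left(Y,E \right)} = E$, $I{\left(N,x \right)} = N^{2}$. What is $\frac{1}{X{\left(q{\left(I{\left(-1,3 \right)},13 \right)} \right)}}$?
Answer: $\frac{1}{123} \approx 0.0081301$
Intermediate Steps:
$\frac{1}{X{\left(q{\left(I{\left(-1,3 \right)},13 \right)} \right)}} = \frac{1}{110 + 13} = \frac{1}{123}$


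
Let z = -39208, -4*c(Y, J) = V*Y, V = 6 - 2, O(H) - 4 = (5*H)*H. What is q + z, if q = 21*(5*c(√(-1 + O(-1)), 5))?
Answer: -39208 - 210*√2 ≈ -39505.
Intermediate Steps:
O(H) = 4 + 5*H² (O(H) = 4 + (5*H)*H = 4 + 5*H²)
V = 4
c(Y, J) = -Y
q = -210*√2 (q = 21*(5*(-√(-1 + (4 + 5*(-1)²)))) = 21*(5*(-√(-1 + (4 + 5*1)))) = 21*(5*(-√(-1 + (4 + 5)))) = 21*(5*(-√(-1 + 9))) = 21*(5*(-√8)) = 21*(5*(-2*√2)) = 21*(-10*√2) = -210*√2 ≈ -296.98)
q + z = -210*√2 - 39208 = -39208 - 210*√2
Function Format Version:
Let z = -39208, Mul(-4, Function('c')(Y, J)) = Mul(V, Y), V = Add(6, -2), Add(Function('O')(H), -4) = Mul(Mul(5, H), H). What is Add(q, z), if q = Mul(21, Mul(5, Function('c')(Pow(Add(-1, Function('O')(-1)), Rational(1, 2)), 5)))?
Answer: Add(-39208, Mul(-210, Pow(2, Rational(1, 2)))) ≈ -39505.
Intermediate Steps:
Function('O')(H) = Add(4, Mul(5, Pow(H, 2))) (Function('O')(H) = Add(4, Mul(Mul(5, H), H)) = Add(4, Mul(5, Pow(H, 2))))
V = 4
Function('c')(Y, J) = Mul(-1, Y) (Function('c')(Y, J) = Mul(Rational(-1, 4), Mul(4, Y)) = Mul(-1, Y))
q = Mul(-210, Pow(2, Rational(1, 2))) (q = Mul(21, Mul(5, Mul(-1, Pow(Add(-1, Add(4, Mul(5, Pow(-1, 2)))), Rational(1, 2))))) = Mul(21, Mul(5, Mul(-1, Pow(Add(-1, Add(4, Mul(5, 1))), Rational(1, 2))))) = Mul(21, Mul(5, Mul(-1, Pow(Add(-1, Add(4, 5)), Rational(1, 2))))) = Mul(21, Mul(5, Mul(-1, Pow(Add(-1, 9), Rational(1, 2))))) = Mul(21, Mul(5, Mul(-1, Pow(8, Rational(1, 2))))) = Mul(21, Mul(5, Mul(-1, Mul(2, Pow(2, Rational(1, 2)))))) = Mul(21, Mul(5, Mul(-2, Pow(2, Rational(1, 2))))) = Mul(21, Mul(-10, Pow(2, Rational(1, 2)))) = Mul(-210, Pow(2, Rational(1, 2))) ≈ -296.98)
Add(q, z) = Add(Mul(-210, Pow(2, Rational(1, 2))), -39208) = Add(-39208, Mul(-210, Pow(2, Rational(1, 2))))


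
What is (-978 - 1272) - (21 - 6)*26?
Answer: -2640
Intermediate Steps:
(-978 - 1272) - (21 - 6)*26 = -2250 - 15*26 = -2250 - 1*390 = -2250 - 390 = -2640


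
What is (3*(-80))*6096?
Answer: -1463040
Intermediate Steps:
(3*(-80))*6096 = -240*6096 = -1463040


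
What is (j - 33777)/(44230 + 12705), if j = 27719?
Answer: -6058/56935 ≈ -0.10640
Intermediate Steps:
(j - 33777)/(44230 + 12705) = (27719 - 33777)/(44230 + 12705) = -6058/56935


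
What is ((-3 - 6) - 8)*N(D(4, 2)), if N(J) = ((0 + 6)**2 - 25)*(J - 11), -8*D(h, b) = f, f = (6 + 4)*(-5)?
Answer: 3553/4 ≈ 888.25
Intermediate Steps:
f = -50 (f = 10*(-5) = -50)
D(h, b) = 25/4 (D(h, b) = -1/8*(-50) = 25/4)
N(J) = -121 + 11*J (N(J) = (6**2 - 25)*(-11 + J) = (36 - 25)*(-11 + J) = 11*(-11 + J) = -121 + 11*J)
((-3 - 6) - 8)*N(D(4, 2)) = ((-3 - 6) - 8)*(-121 + 11*(25/4)) = (-9 - 8)*(-121 + 275/4) = -17*(-209/4) = 3553/4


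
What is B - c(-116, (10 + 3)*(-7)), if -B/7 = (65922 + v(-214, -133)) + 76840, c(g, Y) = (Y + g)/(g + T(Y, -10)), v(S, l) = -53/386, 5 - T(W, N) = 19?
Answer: -12536652948/12545 ≈ -9.9934e+5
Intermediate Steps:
T(W, N) = -14 (T(W, N) = 5 - 1*19 = 5 - 19 = -14)
v(S, l) = -53/386 (v(S, l) = -53*1/386 = -53/386)
c(g, Y) = (Y + g)/(-14 + g) (c(g, Y) = (Y + g)/(g - 14) = (Y + g)/(-14 + g))
B = -385742553/386 (B = -7*((65922 - 53/386) + 76840) = -7*(25445839/386 + 76840) = -7*55106079/386 = -385742553/386 ≈ -9.9933e+5)
B - c(-116, (10 + 3)*(-7)) = -385742553/386 - ((10 + 3)*(-7) - 116)/(-14 - 116) = -385742553/386 - (13*(-7) - 116)/(-130) = -385742553/386 - (-1)*(-91 - 116)/130 = -385742553/386 - (-1)*(-207)/130 = -385742553/386 - 1*207/130 = -385742553/386 - 207/130 = -12536652948/12545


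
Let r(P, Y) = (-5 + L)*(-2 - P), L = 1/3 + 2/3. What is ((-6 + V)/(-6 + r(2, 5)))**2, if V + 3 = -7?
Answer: 64/25 ≈ 2.5600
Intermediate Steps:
V = -10 (V = -3 - 7 = -10)
L = 1 (L = 1*(1/3) + 2*(1/3) = 1/3 + 2/3 = 1)
r(P, Y) = 8 + 4*P (r(P, Y) = (-5 + 1)*(-2 - P) = -4*(-2 - P) = 8 + 4*P)
((-6 + V)/(-6 + r(2, 5)))**2 = ((-6 - 10)/(-6 + (8 + 4*2)))**2 = (-16/(-6 + (8 + 8)))**2 = (-16/(-6 + 16))**2 = (-16/10)**2 = (-16*1/10)**2 = (-8/5)**2 = 64/25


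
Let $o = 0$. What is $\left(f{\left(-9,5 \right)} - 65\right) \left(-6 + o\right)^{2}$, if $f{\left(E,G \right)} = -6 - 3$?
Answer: $-2664$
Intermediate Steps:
$f{\left(E,G \right)} = -9$
$\left(f{\left(-9,5 \right)} - 65\right) \left(-6 + o\right)^{2} = \left(-9 - 65\right) \left(-6 + 0\right)^{2} = - 74 \left(-6\right)^{2} = \left(-74\right) 36 = -2664$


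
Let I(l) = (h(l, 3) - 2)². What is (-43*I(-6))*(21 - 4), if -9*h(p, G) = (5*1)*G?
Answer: -88451/9 ≈ -9827.9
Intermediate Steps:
h(p, G) = -5*G/9 (h(p, G) = -5*1*G/9 = -5*G/9)
I(l) = 121/9 (I(l) = (-5/9*3 - 2)² = (-5/3 - 2)² = (-11/3)² = 121/9)
(-43*I(-6))*(21 - 4) = (-43*121/9)*(21 - 4) = -5203/9*17 = -88451/9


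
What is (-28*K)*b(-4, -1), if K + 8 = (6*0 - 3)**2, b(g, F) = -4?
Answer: 112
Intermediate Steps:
K = 1 (K = -8 + (6*0 - 3)**2 = -8 + (0 - 3)**2 = -8 + (-3)**2 = -8 + 9 = 1)
(-28*K)*b(-4, -1) = -28*1*(-4) = -28*(-4) = 112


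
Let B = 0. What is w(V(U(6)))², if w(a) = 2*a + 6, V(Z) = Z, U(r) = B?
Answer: 36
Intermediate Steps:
U(r) = 0
w(a) = 6 + 2*a
w(V(U(6)))² = (6 + 2*0)² = (6 + 0)² = 6² = 36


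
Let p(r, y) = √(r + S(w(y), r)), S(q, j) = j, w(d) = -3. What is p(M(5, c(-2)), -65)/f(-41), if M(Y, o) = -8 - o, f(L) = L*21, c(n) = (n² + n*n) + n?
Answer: -2*I*√7/861 ≈ -0.0061458*I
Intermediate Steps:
c(n) = n + 2*n² (c(n) = (n² + n²) + n = 2*n² + n = n + 2*n²)
f(L) = 21*L
p(r, y) = √2*√r (p(r, y) = √(r + r) = √(2*r) = √2*√r)
p(M(5, c(-2)), -65)/f(-41) = (√2*√(-8 - (-2)*(1 + 2*(-2))))/((21*(-41))) = (√2*√(-8 - (-2)*(1 - 4)))/(-861) = (√2*√(-8 - (-2)*(-3)))*(-1/861) = (√2*√(-8 - 1*6))*(-1/861) = (√2*√(-8 - 6))*(-1/861) = (√2*√(-14))*(-1/861) = (√2*(I*√14))*(-1/861) = (2*I*√7)*(-1/861) = -2*I*√7/861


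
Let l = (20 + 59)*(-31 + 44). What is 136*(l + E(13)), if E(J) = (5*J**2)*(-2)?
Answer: -90168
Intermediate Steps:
l = 1027 (l = 79*13 = 1027)
E(J) = -10*J**2
136*(l + E(13)) = 136*(1027 - 10*13**2) = 136*(1027 - 10*169) = 136*(1027 - 1690) = 136*(-663) = -90168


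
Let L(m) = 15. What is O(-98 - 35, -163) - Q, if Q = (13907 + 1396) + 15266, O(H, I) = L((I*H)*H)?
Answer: -30554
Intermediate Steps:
O(H, I) = 15
Q = 30569 (Q = 15303 + 15266 = 30569)
O(-98 - 35, -163) - Q = 15 - 1*30569 = 15 - 30569 = -30554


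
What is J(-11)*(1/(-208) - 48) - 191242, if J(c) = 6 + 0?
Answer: -19919123/104 ≈ -1.9153e+5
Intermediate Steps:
J(c) = 6
J(-11)*(1/(-208) - 48) - 191242 = 6*(1/(-208) - 48) - 191242 = 6*(-1/208 - 48) - 191242 = 6*(-9985/208) - 191242 = -29955/104 - 191242 = -19919123/104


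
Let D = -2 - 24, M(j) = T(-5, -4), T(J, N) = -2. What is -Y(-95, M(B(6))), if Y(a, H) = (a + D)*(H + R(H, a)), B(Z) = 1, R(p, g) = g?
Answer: -11737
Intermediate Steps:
M(j) = -2
D = -26
Y(a, H) = (-26 + a)*(H + a) (Y(a, H) = (a - 26)*(H + a) = (-26 + a)*(H + a))
-Y(-95, M(B(6))) = -((-95)² - 26*(-2) - 26*(-95) - 2*(-95)) = -(9025 + 52 + 2470 + 190) = -1*11737 = -11737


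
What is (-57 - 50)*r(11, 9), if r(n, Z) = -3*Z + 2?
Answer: 2675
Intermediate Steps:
r(n, Z) = 2 - 3*Z
(-57 - 50)*r(11, 9) = (-57 - 50)*(2 - 3*9) = -107*(2 - 27) = -107*(-25) = 2675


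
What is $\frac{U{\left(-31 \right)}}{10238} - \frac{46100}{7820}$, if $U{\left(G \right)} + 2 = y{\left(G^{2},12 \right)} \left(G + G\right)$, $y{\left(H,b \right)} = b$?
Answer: $- \frac{11945138}{2001529} \approx -5.968$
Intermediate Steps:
$U{\left(G \right)} = -2 + 24 G$ ($U{\left(G \right)} = -2 + 12 \left(G + G\right) = -2 + 12 \cdot 2 G = -2 + 24 G$)
$\frac{U{\left(-31 \right)}}{10238} - \frac{46100}{7820} = \frac{-2 + 24 \left(-31\right)}{10238} - \frac{46100}{7820} = \left(-2 - 744\right) \frac{1}{10238} - \frac{2305}{391} = \left(-746\right) \frac{1}{10238} - \frac{2305}{391} = - \frac{373}{5119} - \frac{2305}{391} = - \frac{11945138}{2001529}$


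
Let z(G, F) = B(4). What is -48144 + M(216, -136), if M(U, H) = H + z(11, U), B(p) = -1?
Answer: -48281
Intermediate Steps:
z(G, F) = -1
M(U, H) = -1 + H (M(U, H) = H - 1 = -1 + H)
-48144 + M(216, -136) = -48144 + (-1 - 136) = -48144 - 137 = -48281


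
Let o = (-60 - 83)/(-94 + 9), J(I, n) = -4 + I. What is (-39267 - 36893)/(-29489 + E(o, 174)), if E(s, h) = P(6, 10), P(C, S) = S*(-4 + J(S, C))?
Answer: 76160/29469 ≈ 2.5844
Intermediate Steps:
o = 143/85 (o = -143/(-85) = -143*(-1/85) = 143/85 ≈ 1.6824)
P(C, S) = S*(-8 + S) (P(C, S) = S*(-4 + (-4 + S)) = S*(-8 + S))
E(s, h) = 20 (E(s, h) = 10*(-8 + 10) = 10*2 = 20)
(-39267 - 36893)/(-29489 + E(o, 174)) = (-39267 - 36893)/(-29489 + 20) = -76160/(-29469) = -76160*(-1/29469) = 76160/29469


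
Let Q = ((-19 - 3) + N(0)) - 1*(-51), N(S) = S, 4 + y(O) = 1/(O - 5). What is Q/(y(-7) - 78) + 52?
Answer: 50872/985 ≈ 51.647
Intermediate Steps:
y(O) = -4 + 1/(-5 + O) (y(O) = -4 + 1/(O - 5) = -4 + 1/(-5 + O))
Q = 29 (Q = ((-19 - 3) + 0) - 1*(-51) = (-22 + 0) + 51 = -22 + 51 = 29)
Q/(y(-7) - 78) + 52 = 29/((21 - 4*(-7))/(-5 - 7) - 78) + 52 = 29/((21 + 28)/(-12) - 78) + 52 = 29/(-1/12*49 - 78) + 52 = 29/(-49/12 - 78) + 52 = 29/(-985/12) + 52 = 29*(-12/985) + 52 = -348/985 + 52 = 50872/985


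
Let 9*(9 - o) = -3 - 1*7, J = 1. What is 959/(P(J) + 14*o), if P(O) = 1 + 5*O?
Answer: 8631/1328 ≈ 6.4992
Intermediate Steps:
o = 91/9 (o = 9 - (-3 - 1*7)/9 = 9 - (-3 - 7)/9 = 9 - 1/9*(-10) = 9 + 10/9 = 91/9 ≈ 10.111)
959/(P(J) + 14*o) = 959/((1 + 5*1) + 14*(91/9)) = 959/((1 + 5) + 1274/9) = 959/(6 + 1274/9) = 959/(1328/9) = 959*(9/1328) = 8631/1328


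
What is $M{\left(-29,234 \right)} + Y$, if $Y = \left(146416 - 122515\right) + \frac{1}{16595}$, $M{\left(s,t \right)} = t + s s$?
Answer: $\frac{414476721}{16595} \approx 24976.0$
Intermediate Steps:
$M{\left(s,t \right)} = t + s^{2}$
$Y = \frac{396637096}{16595}$ ($Y = 23901 + \frac{1}{16595} = \frac{396637096}{16595} \approx 23901.0$)
$M{\left(-29,234 \right)} + Y = \left(234 + \left(-29\right)^{2}\right) + \frac{396637096}{16595} = \left(234 + 841\right) + \frac{396637096}{16595} = 1075 + \frac{396637096}{16595} = \frac{414476721}{16595}$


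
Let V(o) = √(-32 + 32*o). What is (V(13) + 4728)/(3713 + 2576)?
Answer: 4728/6289 + 8*√6/6289 ≈ 0.75490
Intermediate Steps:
(V(13) + 4728)/(3713 + 2576) = (4*√(-2 + 2*13) + 4728)/(3713 + 2576) = (4*√(-2 + 26) + 4728)/6289 = (4*√24 + 4728)*(1/6289) = (4*(2*√6) + 4728)*(1/6289) = (8*√6 + 4728)*(1/6289) = (4728 + 8*√6)*(1/6289) = 4728/6289 + 8*√6/6289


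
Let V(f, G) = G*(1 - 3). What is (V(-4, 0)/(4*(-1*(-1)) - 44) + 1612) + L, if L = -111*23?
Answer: -941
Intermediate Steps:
L = -2553
V(f, G) = -2*G (V(f, G) = G*(-2) = -2*G)
(V(-4, 0)/(4*(-1*(-1)) - 44) + 1612) + L = ((-2*0)/(4*(-1*(-1)) - 44) + 1612) - 2553 = (0/(4*1 - 44) + 1612) - 2553 = (0/(4 - 44) + 1612) - 2553 = (0/(-40) + 1612) - 2553 = (-1/40*0 + 1612) - 2553 = (0 + 1612) - 2553 = 1612 - 2553 = -941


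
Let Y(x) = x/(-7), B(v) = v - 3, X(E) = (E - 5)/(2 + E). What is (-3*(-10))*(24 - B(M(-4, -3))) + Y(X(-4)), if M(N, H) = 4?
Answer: 9651/14 ≈ 689.36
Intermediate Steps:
X(E) = (-5 + E)/(2 + E)
B(v) = -3 + v
Y(x) = -x/7 (Y(x) = x*(-⅐) = -x/7)
(-3*(-10))*(24 - B(M(-4, -3))) + Y(X(-4)) = (-3*(-10))*(24 - (-3 + 4)) - (-5 - 4)/(7*(2 - 4)) = 30*(24 - 1*1) - (-9)/(7*(-2)) = 30*(24 - 1) - (-1)*(-9)/14 = 30*23 - ⅐*9/2 = 690 - 9/14 = 9651/14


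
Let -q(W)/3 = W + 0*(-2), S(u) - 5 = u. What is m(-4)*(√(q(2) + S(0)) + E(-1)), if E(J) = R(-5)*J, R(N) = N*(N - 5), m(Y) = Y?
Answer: 200 - 4*I ≈ 200.0 - 4.0*I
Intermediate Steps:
S(u) = 5 + u
R(N) = N*(-5 + N)
q(W) = -3*W (q(W) = -3*(W + 0*(-2)) = -3*(W + 0) = -3*W)
E(J) = 50*J (E(J) = (-5*(-5 - 5))*J = (-5*(-10))*J = 50*J)
m(-4)*(√(q(2) + S(0)) + E(-1)) = -4*(√(-3*2 + (5 + 0)) + 50*(-1)) = -4*(√(-6 + 5) - 50) = -4*(√(-1) - 50) = -4*(I - 50) = -4*(-50 + I) = 200 - 4*I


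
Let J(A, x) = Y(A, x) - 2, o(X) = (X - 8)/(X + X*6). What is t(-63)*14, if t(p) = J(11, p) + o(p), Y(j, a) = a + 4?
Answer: -53660/63 ≈ -851.75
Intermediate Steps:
Y(j, a) = 4 + a
o(X) = (-8 + X)/(7*X) (o(X) = (-8 + X)/(X + 6*X) = (-8 + X)/((7*X)) = (-8 + X)*(1/(7*X)) = (-8 + X)/(7*X))
J(A, x) = 2 + x (J(A, x) = (4 + x) - 2 = 2 + x)
t(p) = 2 + p + (-8 + p)/(7*p) (t(p) = (2 + p) + (-8 + p)/(7*p) = 2 + p + (-8 + p)/(7*p))
t(-63)*14 = (15/7 - 63 - 8/7/(-63))*14 = (15/7 - 63 - 8/7*(-1/63))*14 = (15/7 - 63 + 8/441)*14 = -26830/441*14 = -53660/63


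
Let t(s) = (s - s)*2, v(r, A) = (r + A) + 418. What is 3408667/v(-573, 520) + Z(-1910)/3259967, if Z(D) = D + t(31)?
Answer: 11112141236839/1189887955 ≈ 9338.8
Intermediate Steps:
v(r, A) = 418 + A + r (v(r, A) = (A + r) + 418 = 418 + A + r)
t(s) = 0 (t(s) = 0*2 = 0)
Z(D) = D (Z(D) = D + 0 = D)
3408667/v(-573, 520) + Z(-1910)/3259967 = 3408667/(418 + 520 - 573) - 1910/3259967 = 3408667/365 - 1910*1/3259967 = 3408667*(1/365) - 1910/3259967 = 3408667/365 - 1910/3259967 = 11112141236839/1189887955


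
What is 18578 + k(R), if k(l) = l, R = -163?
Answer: 18415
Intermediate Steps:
18578 + k(R) = 18578 - 163 = 18415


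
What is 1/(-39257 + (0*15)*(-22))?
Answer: -1/39257 ≈ -2.5473e-5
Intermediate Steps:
1/(-39257 + (0*15)*(-22)) = 1/(-39257 + 0*(-22)) = 1/(-39257 + 0) = 1/(-39257) = -1/39257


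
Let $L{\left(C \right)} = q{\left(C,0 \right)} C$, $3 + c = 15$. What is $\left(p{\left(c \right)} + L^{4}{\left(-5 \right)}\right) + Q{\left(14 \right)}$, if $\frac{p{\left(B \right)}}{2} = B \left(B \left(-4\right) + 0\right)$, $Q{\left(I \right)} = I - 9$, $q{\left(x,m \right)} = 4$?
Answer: $158853$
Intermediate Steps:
$c = 12$ ($c = -3 + 15 = 12$)
$Q{\left(I \right)} = -9 + I$
$L{\left(C \right)} = 4 C$
$p{\left(B \right)} = - 8 B^{2}$ ($p{\left(B \right)} = 2 B \left(B \left(-4\right) + 0\right) = 2 B \left(- 4 B + 0\right) = 2 B \left(- 4 B\right) = 2 \left(- 4 B^{2}\right) = - 8 B^{2}$)
$\left(p{\left(c \right)} + L^{4}{\left(-5 \right)}\right) + Q{\left(14 \right)} = \left(- 8 \cdot 12^{2} + \left(4 \left(-5\right)\right)^{4}\right) + \left(-9 + 14\right) = \left(\left(-8\right) 144 + \left(-20\right)^{4}\right) + 5 = \left(-1152 + 160000\right) + 5 = 158848 + 5 = 158853$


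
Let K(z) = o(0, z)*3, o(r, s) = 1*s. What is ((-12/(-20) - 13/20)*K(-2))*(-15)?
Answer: -9/2 ≈ -4.5000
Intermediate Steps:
o(r, s) = s
K(z) = 3*z (K(z) = z*3 = 3*z)
((-12/(-20) - 13/20)*K(-2))*(-15) = ((-12/(-20) - 13/20)*(3*(-2)))*(-15) = ((-12*(-1/20) - 13*1/20)*(-6))*(-15) = ((3/5 - 13/20)*(-6))*(-15) = -1/20*(-6)*(-15) = (3/10)*(-15) = -9/2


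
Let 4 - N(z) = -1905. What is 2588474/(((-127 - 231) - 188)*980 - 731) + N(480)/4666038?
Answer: -12076895182813/2500114486818 ≈ -4.8305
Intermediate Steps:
N(z) = 1909 (N(z) = 4 - 1*(-1905) = 4 + 1905 = 1909)
2588474/(((-127 - 231) - 188)*980 - 731) + N(480)/4666038 = 2588474/(((-127 - 231) - 188)*980 - 731) + 1909/4666038 = 2588474/((-358 - 188)*980 - 731) + 1909*(1/4666038) = 2588474/(-546*980 - 731) + 1909/4666038 = 2588474/(-535080 - 731) + 1909/4666038 = 2588474/(-535811) + 1909/4666038 = 2588474*(-1/535811) + 1909/4666038 = -2588474/535811 + 1909/4666038 = -12076895182813/2500114486818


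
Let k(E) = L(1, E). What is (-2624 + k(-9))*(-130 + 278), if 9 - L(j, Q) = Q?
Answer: -385688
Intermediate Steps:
L(j, Q) = 9 - Q
k(E) = 9 - E
(-2624 + k(-9))*(-130 + 278) = (-2624 + (9 - 1*(-9)))*(-130 + 278) = (-2624 + (9 + 9))*148 = (-2624 + 18)*148 = -2606*148 = -385688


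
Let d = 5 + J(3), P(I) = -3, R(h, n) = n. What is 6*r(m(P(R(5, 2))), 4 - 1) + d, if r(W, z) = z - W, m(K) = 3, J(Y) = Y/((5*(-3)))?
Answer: 24/5 ≈ 4.8000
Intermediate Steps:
J(Y) = -Y/15 (J(Y) = Y/(-15) = Y*(-1/15) = -Y/15)
d = 24/5 (d = 5 - 1/15*3 = 5 - 1/5 = 24/5 ≈ 4.8000)
6*r(m(P(R(5, 2))), 4 - 1) + d = 6*((4 - 1) - 1*3) + 24/5 = 6*(3 - 3) + 24/5 = 6*0 + 24/5 = 0 + 24/5 = 24/5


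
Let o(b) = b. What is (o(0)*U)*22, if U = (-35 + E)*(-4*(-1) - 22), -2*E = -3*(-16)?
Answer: 0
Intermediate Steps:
E = -24 (E = -(-3)*(-16)/2 = -½*48 = -24)
U = 1062 (U = (-35 - 24)*(-4*(-1) - 22) = -59*(4 - 22) = -59*(-18) = 1062)
(o(0)*U)*22 = (0*1062)*22 = 0*22 = 0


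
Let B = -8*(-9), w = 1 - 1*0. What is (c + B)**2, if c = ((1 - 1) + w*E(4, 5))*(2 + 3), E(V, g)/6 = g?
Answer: 49284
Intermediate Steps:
E(V, g) = 6*g
w = 1 (w = 1 + 0 = 1)
B = 72
c = 150 (c = ((1 - 1) + 1*(6*5))*(2 + 3) = (0 + 1*30)*5 = (0 + 30)*5 = 30*5 = 150)
(c + B)**2 = (150 + 72)**2 = 222**2 = 49284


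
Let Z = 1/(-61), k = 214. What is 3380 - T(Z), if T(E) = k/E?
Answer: 16434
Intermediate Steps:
Z = -1/61 ≈ -0.016393
T(E) = 214/E
3380 - T(Z) = 3380 - 214/(-1/61) = 3380 - 214*(-61) = 3380 - 1*(-13054) = 3380 + 13054 = 16434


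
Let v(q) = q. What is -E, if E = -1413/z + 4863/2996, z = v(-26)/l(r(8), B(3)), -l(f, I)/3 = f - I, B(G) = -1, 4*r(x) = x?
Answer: 18986847/38948 ≈ 487.49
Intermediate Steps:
r(x) = x/4
l(f, I) = -3*f + 3*I (l(f, I) = -3*(f - I) = -3*f + 3*I)
z = 26/9 (z = -26/(-3*8/4 + 3*(-1)) = -26/(-3*2 - 3) = -26/(-6 - 3) = -26/(-9) = -26*(-⅑) = 26/9 ≈ 2.8889)
E = -18986847/38948 (E = -1413/26/9 + 4863/2996 = -1413*9/26 + 4863*(1/2996) = -12717/26 + 4863/2996 = -18986847/38948 ≈ -487.49)
-E = -1*(-18986847/38948) = 18986847/38948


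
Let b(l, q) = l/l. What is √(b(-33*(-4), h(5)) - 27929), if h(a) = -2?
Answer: 2*I*√6982 ≈ 167.12*I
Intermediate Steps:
b(l, q) = 1
√(b(-33*(-4), h(5)) - 27929) = √(1 - 27929) = √(-27928) = 2*I*√6982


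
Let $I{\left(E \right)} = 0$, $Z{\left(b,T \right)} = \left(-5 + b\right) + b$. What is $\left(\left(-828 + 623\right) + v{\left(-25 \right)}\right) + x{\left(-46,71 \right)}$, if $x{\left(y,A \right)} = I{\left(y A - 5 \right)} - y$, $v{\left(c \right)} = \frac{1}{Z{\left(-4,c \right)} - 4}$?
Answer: $- \frac{2704}{17} \approx -159.06$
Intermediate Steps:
$Z{\left(b,T \right)} = -5 + 2 b$
$v{\left(c \right)} = - \frac{1}{17}$ ($v{\left(c \right)} = \frac{1}{\left(-5 + 2 \left(-4\right)\right) - 4} = \frac{1}{\left(-5 - 8\right) - 4} = \frac{1}{-13 - 4} = \frac{1}{-17} = - \frac{1}{17}$)
$x{\left(y,A \right)} = - y$ ($x{\left(y,A \right)} = 0 - y = - y$)
$\left(\left(-828 + 623\right) + v{\left(-25 \right)}\right) + x{\left(-46,71 \right)} = \left(\left(-828 + 623\right) - \frac{1}{17}\right) - -46 = \left(-205 - \frac{1}{17}\right) + 46 = - \frac{3486}{17} + 46 = - \frac{2704}{17}$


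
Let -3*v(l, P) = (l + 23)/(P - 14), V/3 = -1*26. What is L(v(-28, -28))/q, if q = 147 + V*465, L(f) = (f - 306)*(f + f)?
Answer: -192805/286744374 ≈ -0.00067239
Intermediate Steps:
V = -78 (V = 3*(-1*26) = 3*(-26) = -78)
v(l, P) = -(23 + l)/(3*(-14 + P)) (v(l, P) = -(l + 23)/(3*(P - 14)) = -(23 + l)/(3*(-14 + P)))
L(f) = 2*f*(-306 + f) (L(f) = (-306 + f)*(2*f) = 2*f*(-306 + f))
q = -36123 (q = 147 - 78*465 = 147 - 36270 = -36123)
L(v(-28, -28))/q = (2*((-23 - 1*(-28))/(3*(-14 - 28)))*(-306 + (-23 - 1*(-28))/(3*(-14 - 28))))/(-36123) = (2*((⅓)*(-23 + 28)/(-42))*(-306 + (⅓)*(-23 + 28)/(-42)))*(-1/36123) = (2*((⅓)*(-1/42)*5)*(-306 + (⅓)*(-1/42)*5))*(-1/36123) = (2*(-5/126)*(-306 - 5/126))*(-1/36123) = (2*(-5/126)*(-38561/126))*(-1/36123) = (192805/7938)*(-1/36123) = -192805/286744374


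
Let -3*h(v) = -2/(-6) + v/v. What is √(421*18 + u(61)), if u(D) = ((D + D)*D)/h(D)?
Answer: 3*I*√4074/2 ≈ 95.742*I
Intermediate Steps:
h(v) = -4/9 (h(v) = -(-2/(-6) + v/v)/3 = -(-2*(-⅙) + 1)/3 = -(⅓ + 1)/3 = -⅓*4/3 = -4/9)
u(D) = -9*D²/2 (u(D) = ((D + D)*D)/(-4/9) = ((2*D)*D)*(-9/4) = (2*D²)*(-9/4) = -9*D²/2)
√(421*18 + u(61)) = √(421*18 - 9/2*61²) = √(7578 - 9/2*3721) = √(7578 - 33489/2) = √(-18333/2) = 3*I*√4074/2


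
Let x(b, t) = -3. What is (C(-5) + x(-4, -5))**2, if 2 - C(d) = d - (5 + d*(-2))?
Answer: 361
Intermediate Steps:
C(d) = 7 - 3*d (C(d) = 2 - (d - (5 + d*(-2))) = 2 - (d - (5 - 2*d)) = 2 - (d + (-5 + 2*d)) = 2 - (-5 + 3*d) = 2 + (5 - 3*d) = 7 - 3*d)
(C(-5) + x(-4, -5))**2 = ((7 - 3*(-5)) - 3)**2 = ((7 + 15) - 3)**2 = (22 - 3)**2 = 19**2 = 361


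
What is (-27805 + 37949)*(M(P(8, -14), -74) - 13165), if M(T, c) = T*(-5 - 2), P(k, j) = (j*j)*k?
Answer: -244886304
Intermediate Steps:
P(k, j) = k*j² (P(k, j) = j²*k = k*j²)
M(T, c) = -7*T (M(T, c) = T*(-7) = -7*T)
(-27805 + 37949)*(M(P(8, -14), -74) - 13165) = (-27805 + 37949)*(-56*(-14)² - 13165) = 10144*(-56*196 - 13165) = 10144*(-7*1568 - 13165) = 10144*(-10976 - 13165) = 10144*(-24141) = -244886304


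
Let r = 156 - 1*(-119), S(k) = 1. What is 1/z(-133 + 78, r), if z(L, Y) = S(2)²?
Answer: 1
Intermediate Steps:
r = 275 (r = 156 + 119 = 275)
z(L, Y) = 1 (z(L, Y) = 1² = 1)
1/z(-133 + 78, r) = 1/1 = 1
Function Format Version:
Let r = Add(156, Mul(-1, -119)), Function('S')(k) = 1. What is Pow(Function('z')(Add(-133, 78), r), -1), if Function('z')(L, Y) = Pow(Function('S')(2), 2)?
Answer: 1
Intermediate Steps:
r = 275 (r = Add(156, 119) = 275)
Function('z')(L, Y) = 1 (Function('z')(L, Y) = Pow(1, 2) = 1)
Pow(Function('z')(Add(-133, 78), r), -1) = Pow(1, -1) = 1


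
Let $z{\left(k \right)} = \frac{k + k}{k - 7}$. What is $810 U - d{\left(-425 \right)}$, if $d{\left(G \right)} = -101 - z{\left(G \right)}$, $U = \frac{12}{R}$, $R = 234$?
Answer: $\frac{405773}{2808} \approx 144.51$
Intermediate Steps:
$z{\left(k \right)} = \frac{2 k}{-7 + k}$
$U = \frac{2}{39}$ ($U = \frac{12}{234} = 12 \cdot \frac{1}{234} = \frac{2}{39} \approx 0.051282$)
$d{\left(G \right)} = -101 - \frac{2 G}{-7 + G}$
$810 U - d{\left(-425 \right)} = 810 \cdot \frac{2}{39} - \frac{707 - -43775}{-7 - 425} = \frac{540}{13} - \frac{707 + 43775}{-432} = \frac{540}{13} - \left(- \frac{1}{432}\right) 44482 = \frac{540}{13} - - \frac{22241}{216} = \frac{540}{13} + \frac{22241}{216} = \frac{405773}{2808}$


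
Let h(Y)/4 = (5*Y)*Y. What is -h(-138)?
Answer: -380880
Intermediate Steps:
h(Y) = 20*Y² (h(Y) = 4*((5*Y)*Y) = 4*(5*Y²) = 20*Y²)
-h(-138) = -20*(-138)² = -20*19044 = -1*380880 = -380880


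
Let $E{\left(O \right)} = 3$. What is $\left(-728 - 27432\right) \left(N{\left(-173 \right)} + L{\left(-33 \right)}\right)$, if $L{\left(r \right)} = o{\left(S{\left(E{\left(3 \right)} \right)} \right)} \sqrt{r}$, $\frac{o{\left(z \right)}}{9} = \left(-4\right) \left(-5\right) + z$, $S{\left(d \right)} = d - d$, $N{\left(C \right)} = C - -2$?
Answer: $4815360 - 5068800 i \sqrt{33} \approx 4.8154 \cdot 10^{6} - 2.9118 \cdot 10^{7} i$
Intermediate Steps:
$N{\left(C \right)} = 2 + C$ ($N{\left(C \right)} = C + 2 = 2 + C$)
$S{\left(d \right)} = 0$
$o{\left(z \right)} = 180 + 9 z$ ($o{\left(z \right)} = 9 \left(\left(-4\right) \left(-5\right) + z\right) = 9 \left(20 + z\right) = 180 + 9 z$)
$L{\left(r \right)} = 180 \sqrt{r}$ ($L{\left(r \right)} = \left(180 + 9 \cdot 0\right) \sqrt{r} = \left(180 + 0\right) \sqrt{r} = 180 \sqrt{r}$)
$\left(-728 - 27432\right) \left(N{\left(-173 \right)} + L{\left(-33 \right)}\right) = \left(-728 - 27432\right) \left(\left(2 - 173\right) + 180 \sqrt{-33}\right) = - 28160 \left(-171 + 180 i \sqrt{33}\right) = 4815360 - 5068800 i \sqrt{33}$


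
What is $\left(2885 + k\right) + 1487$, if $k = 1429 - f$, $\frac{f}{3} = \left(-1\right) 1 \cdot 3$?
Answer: $5810$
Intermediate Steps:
$f = -9$ ($f = 3 \left(-1\right) 1 \cdot 3 = 3 \left(\left(-1\right) 3\right) = 3 \left(-3\right) = -9$)
$k = 1438$ ($k = 1429 - -9 = 1429 + 9 = 1438$)
$\left(2885 + k\right) + 1487 = \left(2885 + 1438\right) + 1487 = 4323 + 1487 = 5810$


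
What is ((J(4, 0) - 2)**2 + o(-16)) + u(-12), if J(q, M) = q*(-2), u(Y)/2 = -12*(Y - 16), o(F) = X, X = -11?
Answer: 761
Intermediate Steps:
o(F) = -11
u(Y) = 384 - 24*Y (u(Y) = 2*(-12*(Y - 16)) = 2*(-12*(-16 + Y)) = 2*(192 - 12*Y) = 384 - 24*Y)
J(q, M) = -2*q
((J(4, 0) - 2)**2 + o(-16)) + u(-12) = ((-2*4 - 2)**2 - 11) + (384 - 24*(-12)) = ((-8 - 2)**2 - 11) + (384 + 288) = ((-10)**2 - 11) + 672 = (100 - 11) + 672 = 89 + 672 = 761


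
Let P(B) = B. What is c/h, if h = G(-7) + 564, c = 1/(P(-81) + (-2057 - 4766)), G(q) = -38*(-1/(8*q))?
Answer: -7/27224198 ≈ -2.5712e-7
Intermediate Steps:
G(q) = 19/(4*q) (G(q) = -(-19)/(4*q) = 19/(4*q))
c = -1/6904 (c = 1/(-81 + (-2057 - 4766)) = 1/(-81 - 6823) = 1/(-6904) = -1/6904 ≈ -0.00014484)
h = 15773/28 (h = (19/4)/(-7) + 564 = (19/4)*(-⅐) + 564 = -19/28 + 564 = 15773/28 ≈ 563.32)
c/h = -1/(6904*15773/28) = -1/6904*28/15773 = -7/27224198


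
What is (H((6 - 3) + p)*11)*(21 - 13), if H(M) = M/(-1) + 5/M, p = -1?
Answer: 44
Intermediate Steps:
H(M) = -M + 5/M (H(M) = M*(-1) + 5/M = -M + 5/M)
(H((6 - 3) + p)*11)*(21 - 13) = ((-((6 - 3) - 1) + 5/((6 - 3) - 1))*11)*(21 - 13) = ((-(3 - 1) + 5/(3 - 1))*11)*8 = ((-1*2 + 5/2)*11)*8 = ((-2 + 5*(½))*11)*8 = ((-2 + 5/2)*11)*8 = ((½)*11)*8 = (11/2)*8 = 44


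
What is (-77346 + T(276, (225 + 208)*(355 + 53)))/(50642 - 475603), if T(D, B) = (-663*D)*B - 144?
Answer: 32327469522/424961 ≈ 76072.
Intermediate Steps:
T(D, B) = -144 - 663*B*D (T(D, B) = -663*B*D - 144 = -144 - 663*B*D)
(-77346 + T(276, (225 + 208)*(355 + 53)))/(50642 - 475603) = (-77346 + (-144 - 663*(225 + 208)*(355 + 53)*276))/(50642 - 475603) = (-77346 + (-144 - 663*433*408*276))/(-424961) = (-77346 + (-144 - 663*176664*276))*(-1/424961) = (-77346 + (-144 - 32327392032))*(-1/424961) = (-77346 - 32327392176)*(-1/424961) = -32327469522*(-1/424961) = 32327469522/424961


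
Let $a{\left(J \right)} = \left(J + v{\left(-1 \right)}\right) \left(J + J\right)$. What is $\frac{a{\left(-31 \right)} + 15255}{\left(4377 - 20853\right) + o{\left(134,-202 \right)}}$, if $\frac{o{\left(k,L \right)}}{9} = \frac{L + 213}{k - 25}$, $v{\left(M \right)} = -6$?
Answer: $- \frac{1912841}{1795785} \approx -1.0652$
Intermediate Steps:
$a{\left(J \right)} = 2 J \left(-6 + J\right)$ ($a{\left(J \right)} = \left(J - 6\right) \left(J + J\right) = \left(-6 + J\right) 2 J = 2 J \left(-6 + J\right)$)
$o{\left(k,L \right)} = \frac{9 \left(213 + L\right)}{-25 + k}$ ($o{\left(k,L \right)} = 9 \frac{L + 213}{k - 25} = 9 \frac{213 + L}{-25 + k} = \frac{9 \left(213 + L\right)}{-25 + k}$)
$\frac{a{\left(-31 \right)} + 15255}{\left(4377 - 20853\right) + o{\left(134,-202 \right)}} = \frac{2 \left(-31\right) \left(-6 - 31\right) + 15255}{\left(4377 - 20853\right) + \frac{9 \left(213 - 202\right)}{-25 + 134}} = \frac{2 \left(-31\right) \left(-37\right) + 15255}{\left(4377 - 20853\right) + 9 \cdot \frac{1}{109} \cdot 11} = \frac{2294 + 15255}{-16476 + 9 \cdot \frac{1}{109} \cdot 11} = \frac{17549}{-16476 + \frac{99}{109}} = \frac{17549}{- \frac{1795785}{109}} = 17549 \left(- \frac{109}{1795785}\right) = - \frac{1912841}{1795785}$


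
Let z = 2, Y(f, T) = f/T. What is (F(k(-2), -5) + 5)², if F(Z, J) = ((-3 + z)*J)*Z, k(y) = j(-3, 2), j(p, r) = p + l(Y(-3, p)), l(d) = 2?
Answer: 0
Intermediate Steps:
j(p, r) = 2 + p (j(p, r) = p + 2 = 2 + p)
k(y) = -1 (k(y) = 2 - 3 = -1)
F(Z, J) = -J*Z (F(Z, J) = ((-3 + 2)*J)*Z = (-J)*Z = -J*Z)
(F(k(-2), -5) + 5)² = (-1*(-5)*(-1) + 5)² = (-5 + 5)² = 0² = 0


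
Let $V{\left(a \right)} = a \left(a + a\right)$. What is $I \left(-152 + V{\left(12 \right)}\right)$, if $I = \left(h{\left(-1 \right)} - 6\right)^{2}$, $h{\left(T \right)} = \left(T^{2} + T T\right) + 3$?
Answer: $136$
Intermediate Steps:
$h{\left(T \right)} = 3 + 2 T^{2}$ ($h{\left(T \right)} = \left(T^{2} + T^{2}\right) + 3 = 2 T^{2} + 3 = 3 + 2 T^{2}$)
$I = 1$ ($I = \left(\left(3 + 2 \left(-1\right)^{2}\right) - 6\right)^{2} = \left(\left(3 + 2 \cdot 1\right) - 6\right)^{2} = \left(\left(3 + 2\right) - 6\right)^{2} = \left(5 - 6\right)^{2} = \left(-1\right)^{2} = 1$)
$V{\left(a \right)} = 2 a^{2}$ ($V{\left(a \right)} = a 2 a = 2 a^{2}$)
$I \left(-152 + V{\left(12 \right)}\right) = 1 \left(-152 + 2 \cdot 12^{2}\right) = 1 \left(-152 + 2 \cdot 144\right) = 1 \left(-152 + 288\right) = 1 \cdot 136 = 136$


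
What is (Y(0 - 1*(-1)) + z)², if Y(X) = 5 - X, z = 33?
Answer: 1369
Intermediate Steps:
(Y(0 - 1*(-1)) + z)² = ((5 - (0 - 1*(-1))) + 33)² = ((5 - (0 + 1)) + 33)² = ((5 - 1*1) + 33)² = ((5 - 1) + 33)² = (4 + 33)² = 37² = 1369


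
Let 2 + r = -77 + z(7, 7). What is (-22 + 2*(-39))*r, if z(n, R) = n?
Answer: 7200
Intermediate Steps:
r = -72 (r = -2 + (-77 + 7) = -2 - 70 = -72)
(-22 + 2*(-39))*r = (-22 + 2*(-39))*(-72) = (-22 - 78)*(-72) = -100*(-72) = 7200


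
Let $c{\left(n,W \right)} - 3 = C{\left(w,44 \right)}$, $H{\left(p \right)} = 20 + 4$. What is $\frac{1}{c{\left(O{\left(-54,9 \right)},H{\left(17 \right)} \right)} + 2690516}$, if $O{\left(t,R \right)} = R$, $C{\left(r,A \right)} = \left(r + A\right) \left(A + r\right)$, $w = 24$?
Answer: $\frac{1}{2695143} \approx 3.7104 \cdot 10^{-7}$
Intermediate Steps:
$H{\left(p \right)} = 24$
$C{\left(r,A \right)} = \left(A + r\right)^{2}$ ($C{\left(r,A \right)} = \left(A + r\right) \left(A + r\right) = \left(A + r\right)^{2}$)
$c{\left(n,W \right)} = 4627$ ($c{\left(n,W \right)} = 3 + \left(44 + 24\right)^{2} = 3 + 68^{2} = 3 + 4624 = 4627$)
$\frac{1}{c{\left(O{\left(-54,9 \right)},H{\left(17 \right)} \right)} + 2690516} = \frac{1}{4627 + 2690516} = \frac{1}{2695143}$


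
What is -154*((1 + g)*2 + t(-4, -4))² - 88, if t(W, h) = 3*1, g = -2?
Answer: -242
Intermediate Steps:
t(W, h) = 3
-154*((1 + g)*2 + t(-4, -4))² - 88 = -154*((1 - 2)*2 + 3)² - 88 = -154*(-1*2 + 3)² - 88 = -154*(-2 + 3)² - 88 = -154*1² - 88 = -154*1 - 88 = -154 - 88 = -242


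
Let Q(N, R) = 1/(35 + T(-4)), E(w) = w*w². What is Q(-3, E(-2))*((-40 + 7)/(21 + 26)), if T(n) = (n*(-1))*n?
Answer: -33/893 ≈ -0.036954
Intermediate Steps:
T(n) = -n² (T(n) = (-n)*n = -n²)
E(w) = w³
Q(N, R) = 1/19 (Q(N, R) = 1/(35 - 1*(-4)²) = 1/(35 - 1*16) = 1/(35 - 16) = 1/19)
Q(-3, E(-2))*((-40 + 7)/(21 + 26)) = ((-40 + 7)/(21 + 26))/19 = (-33/47)/19 = (-33*1/47)/19 = (1/19)*(-33/47) = -33/893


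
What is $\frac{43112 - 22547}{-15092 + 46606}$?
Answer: $\frac{20565}{31514} \approx 0.65257$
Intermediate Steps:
$\frac{43112 - 22547}{-15092 + 46606} = \frac{20565}{31514}$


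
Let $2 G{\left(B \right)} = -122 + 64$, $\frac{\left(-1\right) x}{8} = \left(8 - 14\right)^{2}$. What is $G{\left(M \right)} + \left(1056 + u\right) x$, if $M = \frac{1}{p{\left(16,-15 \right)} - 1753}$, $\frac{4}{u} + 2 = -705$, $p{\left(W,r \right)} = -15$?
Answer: $- \frac{215037847}{707} \approx -3.0416 \cdot 10^{5}$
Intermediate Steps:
$x = -288$ ($x = - 8 \left(8 - 14\right)^{2} = - 8 \left(-6\right)^{2} = \left(-8\right) 36 = -288$)
$u = - \frac{4}{707}$ ($u = \frac{4}{-2 - 705} = \frac{4}{-707} = 4 \left(- \frac{1}{707}\right) = - \frac{4}{707} \approx -0.0056577$)
$M = - \frac{1}{1768}$ ($M = \frac{1}{-15 - 1753} = \frac{1}{-1768} = - \frac{1}{1768} \approx -0.00056561$)
$G{\left(B \right)} = -29$ ($G{\left(B \right)} = \frac{-122 + 64}{2} = \frac{1}{2} \left(-58\right) = -29$)
$G{\left(M \right)} + \left(1056 + u\right) x = -29 + \left(1056 - \frac{4}{707}\right) \left(-288\right) = -29 + \frac{746588}{707} \left(-288\right) = -29 - \frac{215017344}{707} = - \frac{215037847}{707}$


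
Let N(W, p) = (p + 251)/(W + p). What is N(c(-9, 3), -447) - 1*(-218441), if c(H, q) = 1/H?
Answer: 219752087/1006 ≈ 2.1844e+5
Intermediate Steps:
N(W, p) = (251 + p)/(W + p)
N(c(-9, 3), -447) - 1*(-218441) = (251 - 447)/(1/(-9) - 447) - 1*(-218441) = -196/(-1/9 - 447) + 218441 = -196/(-4024/9) + 218441 = -9/4024*(-196) + 218441 = 441/1006 + 218441 = 219752087/1006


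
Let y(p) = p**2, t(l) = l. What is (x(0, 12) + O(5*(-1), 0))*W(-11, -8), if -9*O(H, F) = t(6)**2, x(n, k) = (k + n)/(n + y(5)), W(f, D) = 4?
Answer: -352/25 ≈ -14.080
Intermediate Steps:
x(n, k) = (k + n)/(25 + n) (x(n, k) = (k + n)/(n + 5**2) = (k + n)/(n + 25) = (k + n)/(25 + n))
O(H, F) = -4 (O(H, F) = -1/9*6**2 = -1/9*36 = -4)
(x(0, 12) + O(5*(-1), 0))*W(-11, -8) = ((12 + 0)/(25 + 0) - 4)*4 = (12/25 - 4)*4 = -88/25*4 = -352/25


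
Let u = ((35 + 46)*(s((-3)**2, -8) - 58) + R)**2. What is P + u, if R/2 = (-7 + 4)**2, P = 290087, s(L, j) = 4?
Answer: 19264823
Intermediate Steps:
R = 18 (R = 2*(-7 + 4)**2 = 2*(-3)**2 = 2*9 = 18)
u = 18974736 (u = ((35 + 46)*(4 - 58) + 18)**2 = (81*(-54) + 18)**2 = (-4374 + 18)**2 = (-4356)**2 = 18974736)
P + u = 290087 + 18974736 = 19264823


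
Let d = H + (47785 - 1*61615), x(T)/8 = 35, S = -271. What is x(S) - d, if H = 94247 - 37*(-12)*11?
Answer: -85021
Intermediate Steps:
H = 99131 (H = 94247 + 444*11 = 94247 + 4884 = 99131)
x(T) = 280 (x(T) = 8*35 = 280)
d = 85301 (d = 99131 + (47785 - 1*61615) = 99131 + (47785 - 61615) = 99131 - 13830 = 85301)
x(S) - d = 280 - 1*85301 = 280 - 85301 = -85021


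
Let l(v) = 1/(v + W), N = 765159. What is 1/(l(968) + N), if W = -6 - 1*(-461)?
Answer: 1423/1088821258 ≈ 1.3069e-6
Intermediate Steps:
W = 455 (W = -6 + 461 = 455)
l(v) = 1/(455 + v) (l(v) = 1/(v + 455) = 1/(455 + v))
1/(l(968) + N) = 1/(1/(455 + 968) + 765159) = 1/(1/1423 + 765159) = 1/(1088821258/1423) = 1423/1088821258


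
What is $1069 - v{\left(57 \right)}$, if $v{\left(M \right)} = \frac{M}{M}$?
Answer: $1068$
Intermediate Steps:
$v{\left(M \right)} = 1$
$1069 - v{\left(57 \right)} = 1069 - 1 = 1068$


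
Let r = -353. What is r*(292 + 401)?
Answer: -244629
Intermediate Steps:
r*(292 + 401) = -353*(292 + 401) = -353*693 = -244629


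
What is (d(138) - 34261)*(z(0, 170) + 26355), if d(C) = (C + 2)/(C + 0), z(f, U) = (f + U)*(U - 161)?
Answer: -21972813005/23 ≈ -9.5534e+8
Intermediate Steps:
z(f, U) = (-161 + U)*(U + f) (z(f, U) = (U + f)*(-161 + U) = (-161 + U)*(U + f))
d(C) = (2 + C)/C
(d(138) - 34261)*(z(0, 170) + 26355) = ((2 + 138)/138 - 34261)*((170² - 161*170 - 161*0 + 170*0) + 26355) = ((1/138)*140 - 34261)*((28900 - 27370 + 0 + 0) + 26355) = (70/69 - 34261)*(1530 + 26355) = -2363939/69*27885 = -21972813005/23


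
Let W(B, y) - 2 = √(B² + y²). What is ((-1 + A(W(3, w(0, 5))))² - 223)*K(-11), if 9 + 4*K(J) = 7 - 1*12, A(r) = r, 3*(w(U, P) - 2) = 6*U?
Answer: 1463/2 - 7*√13 ≈ 706.26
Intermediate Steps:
w(U, P) = 2 + 2*U (w(U, P) = 2 + (6*U)/3 = 2 + 2*U)
W(B, y) = 2 + √(B² + y²)
K(J) = -7/2 (K(J) = -9/4 + (7 - 1*12)/4 = -9/4 + (7 - 12)/4 = -9/4 + (¼)*(-5) = -9/4 - 5/4 = -7/2)
((-1 + A(W(3, w(0, 5))))² - 223)*K(-11) = ((-1 + (2 + √(3² + (2 + 2*0)²)))² - 223)*(-7/2) = ((-1 + (2 + √(9 + (2 + 0)²)))² - 223)*(-7/2) = ((-1 + (2 + √(9 + 2²)))² - 223)*(-7/2) = ((-1 + (2 + √(9 + 4)))² - 223)*(-7/2) = ((-1 + (2 + √13))² - 223)*(-7/2) = ((1 + √13)² - 223)*(-7/2) = (-223 + (1 + √13)²)*(-7/2) = 1561/2 - 7*(1 + √13)²/2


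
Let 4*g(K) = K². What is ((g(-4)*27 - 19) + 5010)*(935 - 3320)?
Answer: -12161115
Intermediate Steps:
g(K) = K²/4
((g(-4)*27 - 19) + 5010)*(935 - 3320) = ((((¼)*(-4)²)*27 - 19) + 5010)*(935 - 3320) = ((((¼)*16)*27 - 19) + 5010)*(-2385) = ((4*27 - 19) + 5010)*(-2385) = ((108 - 19) + 5010)*(-2385) = (89 + 5010)*(-2385) = 5099*(-2385) = -12161115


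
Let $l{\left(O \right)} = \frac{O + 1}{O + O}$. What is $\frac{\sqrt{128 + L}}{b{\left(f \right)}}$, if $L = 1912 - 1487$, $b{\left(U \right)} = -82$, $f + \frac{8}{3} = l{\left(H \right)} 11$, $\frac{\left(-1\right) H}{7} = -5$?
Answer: $- \frac{\sqrt{553}}{82} \approx -0.28678$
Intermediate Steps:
$H = 35$ ($H = \left(-7\right) \left(-5\right) = 35$)
$l{\left(O \right)} = \frac{1 + O}{2 O}$
$f = \frac{314}{105}$ ($f = - \frac{8}{3} + \frac{1 + 35}{2 \cdot 35} \cdot 11 = - \frac{8}{3} + \frac{1}{2} \cdot \frac{1}{35} \cdot 36 \cdot 11 = - \frac{8}{3} + \frac{18}{35} \cdot 11 = - \frac{8}{3} + \frac{198}{35} = \frac{314}{105} \approx 2.9905$)
$L = 425$ ($L = 1912 - 1487 = 425$)
$\frac{\sqrt{128 + L}}{b{\left(f \right)}} = \frac{\sqrt{128 + 425}}{-82} = \sqrt{553} \left(- \frac{1}{82}\right) = - \frac{\sqrt{553}}{82}$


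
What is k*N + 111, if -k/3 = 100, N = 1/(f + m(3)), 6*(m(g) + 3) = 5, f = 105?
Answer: 66687/617 ≈ 108.08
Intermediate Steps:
m(g) = -13/6 (m(g) = -3 + (⅙)*5 = -3 + ⅚ = -13/6)
N = 6/617 (N = 1/(105 - 13/6) = 1/(617/6) = 6/617 ≈ 0.0097245)
k = -300 (k = -3*100 = -300)
k*N + 111 = -300*6/617 + 111 = -1800/617 + 111 = 66687/617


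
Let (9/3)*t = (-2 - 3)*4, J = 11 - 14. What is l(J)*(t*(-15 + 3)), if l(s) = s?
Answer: -240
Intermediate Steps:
J = -3
t = -20/3 (t = ((-2 - 3)*4)/3 = (-5*4)/3 = (1/3)*(-20) = -20/3 ≈ -6.6667)
l(J)*(t*(-15 + 3)) = -(-20)*(-15 + 3) = -(-20)*(-12) = -3*80 = -240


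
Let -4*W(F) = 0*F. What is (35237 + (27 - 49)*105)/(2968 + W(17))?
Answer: 32927/2968 ≈ 11.094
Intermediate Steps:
W(F) = 0 (W(F) = -0*F = -¼*0 = 0)
(35237 + (27 - 49)*105)/(2968 + W(17)) = (35237 + (27 - 49)*105)/(2968 + 0) = (35237 - 22*105)/2968 = (35237 - 2310)*(1/2968) = 32927*(1/2968) = 32927/2968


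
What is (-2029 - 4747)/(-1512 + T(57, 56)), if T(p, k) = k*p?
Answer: -121/30 ≈ -4.0333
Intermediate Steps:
(-2029 - 4747)/(-1512 + T(57, 56)) = (-2029 - 4747)/(-1512 + 56*57) = -6776/(-1512 + 3192) = -6776/1680 = -6776*1/1680 = -121/30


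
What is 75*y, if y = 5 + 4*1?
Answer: 675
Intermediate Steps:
y = 9 (y = 5 + 4 = 9)
75*y = 75*9 = 675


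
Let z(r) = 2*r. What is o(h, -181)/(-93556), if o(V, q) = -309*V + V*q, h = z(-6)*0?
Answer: 0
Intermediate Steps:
h = 0 (h = (2*(-6))*0 = -12*0 = 0)
o(h, -181)/(-93556) = (0*(-309 - 181))/(-93556) = (0*(-490))*(-1/93556) = 0*(-1/93556) = 0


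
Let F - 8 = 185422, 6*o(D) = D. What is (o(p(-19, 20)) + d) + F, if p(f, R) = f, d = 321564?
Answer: 3041945/6 ≈ 5.0699e+5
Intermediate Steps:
o(D) = D/6
F = 185430 (F = 8 + 185422 = 185430)
(o(p(-19, 20)) + d) + F = ((⅙)*(-19) + 321564) + 185430 = (-19/6 + 321564) + 185430 = 1929365/6 + 185430 = 3041945/6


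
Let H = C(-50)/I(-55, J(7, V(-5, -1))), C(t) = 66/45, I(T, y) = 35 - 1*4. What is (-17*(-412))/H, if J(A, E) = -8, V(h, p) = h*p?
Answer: 1628430/11 ≈ 1.4804e+5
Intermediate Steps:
I(T, y) = 31 (I(T, y) = 35 - 4 = 31)
C(t) = 22/15 (C(t) = 66*(1/45) = 22/15)
H = 22/465 (H = (22/15)/31 = (22/15)*(1/31) = 22/465 ≈ 0.047312)
(-17*(-412))/H = (-17*(-412))/(22/465) = 7004*(465/22) = 1628430/11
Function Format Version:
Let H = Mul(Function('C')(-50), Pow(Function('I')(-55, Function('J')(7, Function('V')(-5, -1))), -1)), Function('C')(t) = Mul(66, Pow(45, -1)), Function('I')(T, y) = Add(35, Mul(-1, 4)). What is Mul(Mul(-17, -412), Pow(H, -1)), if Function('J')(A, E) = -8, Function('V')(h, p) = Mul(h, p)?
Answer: Rational(1628430, 11) ≈ 1.4804e+5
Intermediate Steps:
Function('I')(T, y) = 31 (Function('I')(T, y) = Add(35, -4) = 31)
Function('C')(t) = Rational(22, 15) (Function('C')(t) = Mul(66, Rational(1, 45)) = Rational(22, 15))
H = Rational(22, 465) (H = Mul(Rational(22, 15), Pow(31, -1)) = Mul(Rational(22, 15), Rational(1, 31)) = Rational(22, 465) ≈ 0.047312)
Mul(Mul(-17, -412), Pow(H, -1)) = Mul(Mul(-17, -412), Pow(Rational(22, 465), -1)) = Mul(7004, Rational(465, 22)) = Rational(1628430, 11)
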